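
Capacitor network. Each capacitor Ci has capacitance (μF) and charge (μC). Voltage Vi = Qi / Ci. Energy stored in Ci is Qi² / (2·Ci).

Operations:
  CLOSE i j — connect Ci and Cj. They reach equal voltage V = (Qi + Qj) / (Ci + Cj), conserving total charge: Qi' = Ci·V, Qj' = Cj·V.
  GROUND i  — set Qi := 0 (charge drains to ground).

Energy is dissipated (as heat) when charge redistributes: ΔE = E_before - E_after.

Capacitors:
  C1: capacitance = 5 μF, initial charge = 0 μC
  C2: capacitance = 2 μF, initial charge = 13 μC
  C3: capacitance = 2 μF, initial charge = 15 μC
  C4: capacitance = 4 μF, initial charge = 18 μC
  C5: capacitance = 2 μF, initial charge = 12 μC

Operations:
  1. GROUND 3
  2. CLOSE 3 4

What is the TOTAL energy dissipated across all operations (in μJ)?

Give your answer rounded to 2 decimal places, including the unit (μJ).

Initial: C1(5μF, Q=0μC, V=0.00V), C2(2μF, Q=13μC, V=6.50V), C3(2μF, Q=15μC, V=7.50V), C4(4μF, Q=18μC, V=4.50V), C5(2μF, Q=12μC, V=6.00V)
Op 1: GROUND 3: Q3=0; energy lost=56.250
Op 2: CLOSE 3-4: Q_total=18.00, C_total=6.00, V=3.00; Q3=6.00, Q4=12.00; dissipated=13.500
Total dissipated: 69.750 μJ

Answer: 69.75 μJ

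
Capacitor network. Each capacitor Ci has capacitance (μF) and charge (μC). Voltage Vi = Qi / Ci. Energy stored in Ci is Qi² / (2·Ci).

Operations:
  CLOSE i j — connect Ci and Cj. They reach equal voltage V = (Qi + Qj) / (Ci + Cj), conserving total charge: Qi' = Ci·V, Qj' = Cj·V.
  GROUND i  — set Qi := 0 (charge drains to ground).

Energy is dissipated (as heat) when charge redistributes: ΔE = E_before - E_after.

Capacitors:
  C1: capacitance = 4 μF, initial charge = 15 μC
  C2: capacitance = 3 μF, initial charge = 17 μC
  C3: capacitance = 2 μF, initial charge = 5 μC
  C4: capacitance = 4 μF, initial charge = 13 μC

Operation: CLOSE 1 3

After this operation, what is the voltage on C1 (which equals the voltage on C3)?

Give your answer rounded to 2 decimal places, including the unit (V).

Initial: C1(4μF, Q=15μC, V=3.75V), C2(3μF, Q=17μC, V=5.67V), C3(2μF, Q=5μC, V=2.50V), C4(4μF, Q=13μC, V=3.25V)
Op 1: CLOSE 1-3: Q_total=20.00, C_total=6.00, V=3.33; Q1=13.33, Q3=6.67; dissipated=1.042

Answer: 3.33 V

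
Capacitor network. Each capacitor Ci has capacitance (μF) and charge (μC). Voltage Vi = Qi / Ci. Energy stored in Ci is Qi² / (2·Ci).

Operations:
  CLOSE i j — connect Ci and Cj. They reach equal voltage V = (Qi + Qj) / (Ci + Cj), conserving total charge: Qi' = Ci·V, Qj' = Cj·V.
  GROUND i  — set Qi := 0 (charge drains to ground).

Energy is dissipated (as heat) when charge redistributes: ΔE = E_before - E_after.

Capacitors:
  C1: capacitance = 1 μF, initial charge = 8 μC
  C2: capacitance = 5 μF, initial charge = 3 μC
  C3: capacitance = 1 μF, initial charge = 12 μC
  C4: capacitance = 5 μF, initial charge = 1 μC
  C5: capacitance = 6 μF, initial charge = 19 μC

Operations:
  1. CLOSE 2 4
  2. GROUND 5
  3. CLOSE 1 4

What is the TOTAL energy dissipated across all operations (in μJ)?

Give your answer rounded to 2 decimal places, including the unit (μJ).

Initial: C1(1μF, Q=8μC, V=8.00V), C2(5μF, Q=3μC, V=0.60V), C3(1μF, Q=12μC, V=12.00V), C4(5μF, Q=1μC, V=0.20V), C5(6μF, Q=19μC, V=3.17V)
Op 1: CLOSE 2-4: Q_total=4.00, C_total=10.00, V=0.40; Q2=2.00, Q4=2.00; dissipated=0.200
Op 2: GROUND 5: Q5=0; energy lost=30.083
Op 3: CLOSE 1-4: Q_total=10.00, C_total=6.00, V=1.67; Q1=1.67, Q4=8.33; dissipated=24.067
Total dissipated: 54.350 μJ

Answer: 54.35 μJ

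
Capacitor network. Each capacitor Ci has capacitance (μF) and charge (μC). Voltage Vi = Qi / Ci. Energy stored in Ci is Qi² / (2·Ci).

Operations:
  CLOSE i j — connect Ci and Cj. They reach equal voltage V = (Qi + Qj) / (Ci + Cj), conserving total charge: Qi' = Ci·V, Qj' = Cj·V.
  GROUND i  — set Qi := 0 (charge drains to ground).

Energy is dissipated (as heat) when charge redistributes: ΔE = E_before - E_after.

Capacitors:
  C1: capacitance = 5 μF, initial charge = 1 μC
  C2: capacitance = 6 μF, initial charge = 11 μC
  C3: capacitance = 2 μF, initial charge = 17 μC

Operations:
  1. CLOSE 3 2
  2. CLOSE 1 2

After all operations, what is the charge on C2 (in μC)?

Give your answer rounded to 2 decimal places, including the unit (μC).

Answer: 12.00 μC

Derivation:
Initial: C1(5μF, Q=1μC, V=0.20V), C2(6μF, Q=11μC, V=1.83V), C3(2μF, Q=17μC, V=8.50V)
Op 1: CLOSE 3-2: Q_total=28.00, C_total=8.00, V=3.50; Q3=7.00, Q2=21.00; dissipated=33.333
Op 2: CLOSE 1-2: Q_total=22.00, C_total=11.00, V=2.00; Q1=10.00, Q2=12.00; dissipated=14.850
Final charges: Q1=10.00, Q2=12.00, Q3=7.00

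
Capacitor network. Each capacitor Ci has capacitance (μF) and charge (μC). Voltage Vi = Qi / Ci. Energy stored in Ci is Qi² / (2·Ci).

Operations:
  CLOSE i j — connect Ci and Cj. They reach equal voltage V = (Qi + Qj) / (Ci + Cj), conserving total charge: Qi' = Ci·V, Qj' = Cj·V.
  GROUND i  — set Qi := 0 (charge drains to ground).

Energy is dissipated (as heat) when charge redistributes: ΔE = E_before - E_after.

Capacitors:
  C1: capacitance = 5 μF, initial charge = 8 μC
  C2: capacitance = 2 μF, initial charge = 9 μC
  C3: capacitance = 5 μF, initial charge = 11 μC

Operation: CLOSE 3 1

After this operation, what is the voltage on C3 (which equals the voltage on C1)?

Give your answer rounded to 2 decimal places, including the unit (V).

Answer: 1.90 V

Derivation:
Initial: C1(5μF, Q=8μC, V=1.60V), C2(2μF, Q=9μC, V=4.50V), C3(5μF, Q=11μC, V=2.20V)
Op 1: CLOSE 3-1: Q_total=19.00, C_total=10.00, V=1.90; Q3=9.50, Q1=9.50; dissipated=0.450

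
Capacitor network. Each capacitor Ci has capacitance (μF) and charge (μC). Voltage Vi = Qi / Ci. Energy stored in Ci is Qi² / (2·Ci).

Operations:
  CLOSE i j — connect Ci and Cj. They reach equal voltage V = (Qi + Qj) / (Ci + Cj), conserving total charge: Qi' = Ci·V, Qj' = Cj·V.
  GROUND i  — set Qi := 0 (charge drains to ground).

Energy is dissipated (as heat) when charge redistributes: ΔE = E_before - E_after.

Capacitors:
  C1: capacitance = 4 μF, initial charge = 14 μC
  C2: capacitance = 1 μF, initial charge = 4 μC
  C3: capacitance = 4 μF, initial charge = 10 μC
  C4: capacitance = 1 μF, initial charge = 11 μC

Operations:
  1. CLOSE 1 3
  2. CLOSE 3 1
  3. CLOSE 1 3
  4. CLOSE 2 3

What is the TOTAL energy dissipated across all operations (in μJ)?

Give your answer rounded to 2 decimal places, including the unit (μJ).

Initial: C1(4μF, Q=14μC, V=3.50V), C2(1μF, Q=4μC, V=4.00V), C3(4μF, Q=10μC, V=2.50V), C4(1μF, Q=11μC, V=11.00V)
Op 1: CLOSE 1-3: Q_total=24.00, C_total=8.00, V=3.00; Q1=12.00, Q3=12.00; dissipated=1.000
Op 2: CLOSE 3-1: Q_total=24.00, C_total=8.00, V=3.00; Q3=12.00, Q1=12.00; dissipated=0.000
Op 3: CLOSE 1-3: Q_total=24.00, C_total=8.00, V=3.00; Q1=12.00, Q3=12.00; dissipated=0.000
Op 4: CLOSE 2-3: Q_total=16.00, C_total=5.00, V=3.20; Q2=3.20, Q3=12.80; dissipated=0.400
Total dissipated: 1.400 μJ

Answer: 1.40 μJ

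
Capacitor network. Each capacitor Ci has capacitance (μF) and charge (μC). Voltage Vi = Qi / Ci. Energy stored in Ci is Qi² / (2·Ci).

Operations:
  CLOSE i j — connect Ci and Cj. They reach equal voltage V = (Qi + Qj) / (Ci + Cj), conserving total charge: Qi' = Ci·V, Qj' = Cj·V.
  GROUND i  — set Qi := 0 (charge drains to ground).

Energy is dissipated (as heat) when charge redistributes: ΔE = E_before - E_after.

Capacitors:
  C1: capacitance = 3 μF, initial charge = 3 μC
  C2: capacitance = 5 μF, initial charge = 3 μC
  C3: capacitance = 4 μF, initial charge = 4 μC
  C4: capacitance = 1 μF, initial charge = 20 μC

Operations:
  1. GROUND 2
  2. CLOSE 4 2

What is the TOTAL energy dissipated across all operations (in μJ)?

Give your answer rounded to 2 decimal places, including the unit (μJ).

Answer: 167.57 μJ

Derivation:
Initial: C1(3μF, Q=3μC, V=1.00V), C2(5μF, Q=3μC, V=0.60V), C3(4μF, Q=4μC, V=1.00V), C4(1μF, Q=20μC, V=20.00V)
Op 1: GROUND 2: Q2=0; energy lost=0.900
Op 2: CLOSE 4-2: Q_total=20.00, C_total=6.00, V=3.33; Q4=3.33, Q2=16.67; dissipated=166.667
Total dissipated: 167.567 μJ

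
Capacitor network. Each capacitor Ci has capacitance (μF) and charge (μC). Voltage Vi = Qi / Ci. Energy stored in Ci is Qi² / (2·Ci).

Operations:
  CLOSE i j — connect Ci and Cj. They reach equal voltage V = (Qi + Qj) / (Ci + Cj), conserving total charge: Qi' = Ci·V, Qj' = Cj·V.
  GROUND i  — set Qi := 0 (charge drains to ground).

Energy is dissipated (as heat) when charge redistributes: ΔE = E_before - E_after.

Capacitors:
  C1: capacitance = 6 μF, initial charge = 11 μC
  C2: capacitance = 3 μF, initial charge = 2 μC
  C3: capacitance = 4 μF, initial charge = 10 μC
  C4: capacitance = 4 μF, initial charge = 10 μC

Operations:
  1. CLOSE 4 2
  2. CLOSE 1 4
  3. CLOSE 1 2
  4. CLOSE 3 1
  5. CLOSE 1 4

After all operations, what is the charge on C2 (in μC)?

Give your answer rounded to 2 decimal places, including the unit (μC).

Initial: C1(6μF, Q=11μC, V=1.83V), C2(3μF, Q=2μC, V=0.67V), C3(4μF, Q=10μC, V=2.50V), C4(4μF, Q=10μC, V=2.50V)
Op 1: CLOSE 4-2: Q_total=12.00, C_total=7.00, V=1.71; Q4=6.86, Q2=5.14; dissipated=2.881
Op 2: CLOSE 1-4: Q_total=17.86, C_total=10.00, V=1.79; Q1=10.71, Q4=7.14; dissipated=0.017
Op 3: CLOSE 1-2: Q_total=15.86, C_total=9.00, V=1.76; Q1=10.57, Q2=5.29; dissipated=0.005
Op 4: CLOSE 3-1: Q_total=20.57, C_total=10.00, V=2.06; Q3=8.23, Q1=12.34; dissipated=0.654
Op 5: CLOSE 1-4: Q_total=19.49, C_total=10.00, V=1.95; Q1=11.69, Q4=7.79; dissipated=0.088
Final charges: Q1=11.69, Q2=5.29, Q3=8.23, Q4=7.79

Answer: 5.29 μC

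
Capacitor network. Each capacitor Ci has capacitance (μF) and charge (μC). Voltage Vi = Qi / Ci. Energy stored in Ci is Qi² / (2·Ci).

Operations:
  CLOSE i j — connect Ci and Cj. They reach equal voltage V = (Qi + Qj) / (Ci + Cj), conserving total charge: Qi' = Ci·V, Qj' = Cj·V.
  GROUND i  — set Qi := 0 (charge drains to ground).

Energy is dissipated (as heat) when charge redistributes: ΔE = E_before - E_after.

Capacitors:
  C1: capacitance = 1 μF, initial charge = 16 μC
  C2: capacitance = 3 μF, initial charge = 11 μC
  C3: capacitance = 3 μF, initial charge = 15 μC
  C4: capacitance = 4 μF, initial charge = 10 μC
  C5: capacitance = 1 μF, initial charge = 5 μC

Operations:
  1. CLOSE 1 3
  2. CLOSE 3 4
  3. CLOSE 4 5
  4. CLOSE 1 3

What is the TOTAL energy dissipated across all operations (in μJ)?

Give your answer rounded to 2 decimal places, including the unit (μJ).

Answer: 72.40 μJ

Derivation:
Initial: C1(1μF, Q=16μC, V=16.00V), C2(3μF, Q=11μC, V=3.67V), C3(3μF, Q=15μC, V=5.00V), C4(4μF, Q=10μC, V=2.50V), C5(1μF, Q=5μC, V=5.00V)
Op 1: CLOSE 1-3: Q_total=31.00, C_total=4.00, V=7.75; Q1=7.75, Q3=23.25; dissipated=45.375
Op 2: CLOSE 3-4: Q_total=33.25, C_total=7.00, V=4.75; Q3=14.25, Q4=19.00; dissipated=23.625
Op 3: CLOSE 4-5: Q_total=24.00, C_total=5.00, V=4.80; Q4=19.20, Q5=4.80; dissipated=0.025
Op 4: CLOSE 1-3: Q_total=22.00, C_total=4.00, V=5.50; Q1=5.50, Q3=16.50; dissipated=3.375
Total dissipated: 72.400 μJ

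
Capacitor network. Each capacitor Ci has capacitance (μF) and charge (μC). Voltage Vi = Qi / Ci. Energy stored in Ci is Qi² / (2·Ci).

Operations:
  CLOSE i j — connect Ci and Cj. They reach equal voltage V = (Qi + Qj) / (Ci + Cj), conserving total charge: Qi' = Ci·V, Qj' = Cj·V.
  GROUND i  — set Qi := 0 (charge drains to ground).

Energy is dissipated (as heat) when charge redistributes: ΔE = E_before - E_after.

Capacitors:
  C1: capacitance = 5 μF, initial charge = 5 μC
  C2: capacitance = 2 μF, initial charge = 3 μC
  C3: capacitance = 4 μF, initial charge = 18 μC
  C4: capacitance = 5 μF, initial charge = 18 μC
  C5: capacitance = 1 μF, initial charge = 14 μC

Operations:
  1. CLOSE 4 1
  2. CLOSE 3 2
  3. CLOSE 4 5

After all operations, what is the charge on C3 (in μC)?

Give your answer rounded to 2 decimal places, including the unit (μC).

Initial: C1(5μF, Q=5μC, V=1.00V), C2(2μF, Q=3μC, V=1.50V), C3(4μF, Q=18μC, V=4.50V), C4(5μF, Q=18μC, V=3.60V), C5(1μF, Q=14μC, V=14.00V)
Op 1: CLOSE 4-1: Q_total=23.00, C_total=10.00, V=2.30; Q4=11.50, Q1=11.50; dissipated=8.450
Op 2: CLOSE 3-2: Q_total=21.00, C_total=6.00, V=3.50; Q3=14.00, Q2=7.00; dissipated=6.000
Op 3: CLOSE 4-5: Q_total=25.50, C_total=6.00, V=4.25; Q4=21.25, Q5=4.25; dissipated=57.038
Final charges: Q1=11.50, Q2=7.00, Q3=14.00, Q4=21.25, Q5=4.25

Answer: 14.00 μC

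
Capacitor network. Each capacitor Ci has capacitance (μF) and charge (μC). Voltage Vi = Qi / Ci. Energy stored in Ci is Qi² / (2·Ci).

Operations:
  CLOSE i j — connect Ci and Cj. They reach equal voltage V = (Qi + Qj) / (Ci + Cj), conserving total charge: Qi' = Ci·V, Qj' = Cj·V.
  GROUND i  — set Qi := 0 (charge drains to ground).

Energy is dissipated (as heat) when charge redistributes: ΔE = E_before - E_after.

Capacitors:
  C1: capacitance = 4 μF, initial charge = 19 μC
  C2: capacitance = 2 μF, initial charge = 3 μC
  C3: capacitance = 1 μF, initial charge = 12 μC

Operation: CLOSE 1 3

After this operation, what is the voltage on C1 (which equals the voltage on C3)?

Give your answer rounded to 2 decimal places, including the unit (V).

Initial: C1(4μF, Q=19μC, V=4.75V), C2(2μF, Q=3μC, V=1.50V), C3(1μF, Q=12μC, V=12.00V)
Op 1: CLOSE 1-3: Q_total=31.00, C_total=5.00, V=6.20; Q1=24.80, Q3=6.20; dissipated=21.025

Answer: 6.20 V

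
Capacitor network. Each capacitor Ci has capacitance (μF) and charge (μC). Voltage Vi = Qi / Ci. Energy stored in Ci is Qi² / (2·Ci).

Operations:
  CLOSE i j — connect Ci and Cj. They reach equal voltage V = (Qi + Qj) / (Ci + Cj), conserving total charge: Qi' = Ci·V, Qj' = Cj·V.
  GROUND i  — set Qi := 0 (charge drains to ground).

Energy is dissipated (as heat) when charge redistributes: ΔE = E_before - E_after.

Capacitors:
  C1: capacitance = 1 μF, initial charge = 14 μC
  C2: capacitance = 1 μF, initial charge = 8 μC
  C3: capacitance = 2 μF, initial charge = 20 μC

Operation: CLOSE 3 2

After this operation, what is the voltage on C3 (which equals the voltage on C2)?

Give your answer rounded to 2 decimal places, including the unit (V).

Initial: C1(1μF, Q=14μC, V=14.00V), C2(1μF, Q=8μC, V=8.00V), C3(2μF, Q=20μC, V=10.00V)
Op 1: CLOSE 3-2: Q_total=28.00, C_total=3.00, V=9.33; Q3=18.67, Q2=9.33; dissipated=1.333

Answer: 9.33 V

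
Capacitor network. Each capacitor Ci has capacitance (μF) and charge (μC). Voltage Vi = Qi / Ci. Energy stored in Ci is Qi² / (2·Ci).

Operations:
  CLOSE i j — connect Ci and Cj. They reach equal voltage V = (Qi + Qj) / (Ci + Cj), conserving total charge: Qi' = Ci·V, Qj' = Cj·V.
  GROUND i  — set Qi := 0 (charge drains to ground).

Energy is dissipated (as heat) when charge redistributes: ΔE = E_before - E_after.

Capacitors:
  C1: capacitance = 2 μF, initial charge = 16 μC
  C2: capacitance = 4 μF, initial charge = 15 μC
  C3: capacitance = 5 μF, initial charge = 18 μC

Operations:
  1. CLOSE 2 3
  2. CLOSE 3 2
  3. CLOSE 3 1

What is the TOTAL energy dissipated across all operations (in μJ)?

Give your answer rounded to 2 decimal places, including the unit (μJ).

Initial: C1(2μF, Q=16μC, V=8.00V), C2(4μF, Q=15μC, V=3.75V), C3(5μF, Q=18μC, V=3.60V)
Op 1: CLOSE 2-3: Q_total=33.00, C_total=9.00, V=3.67; Q2=14.67, Q3=18.33; dissipated=0.025
Op 2: CLOSE 3-2: Q_total=33.00, C_total=9.00, V=3.67; Q3=18.33, Q2=14.67; dissipated=0.000
Op 3: CLOSE 3-1: Q_total=34.33, C_total=7.00, V=4.90; Q3=24.52, Q1=9.81; dissipated=13.413
Total dissipated: 13.438 μJ

Answer: 13.44 μJ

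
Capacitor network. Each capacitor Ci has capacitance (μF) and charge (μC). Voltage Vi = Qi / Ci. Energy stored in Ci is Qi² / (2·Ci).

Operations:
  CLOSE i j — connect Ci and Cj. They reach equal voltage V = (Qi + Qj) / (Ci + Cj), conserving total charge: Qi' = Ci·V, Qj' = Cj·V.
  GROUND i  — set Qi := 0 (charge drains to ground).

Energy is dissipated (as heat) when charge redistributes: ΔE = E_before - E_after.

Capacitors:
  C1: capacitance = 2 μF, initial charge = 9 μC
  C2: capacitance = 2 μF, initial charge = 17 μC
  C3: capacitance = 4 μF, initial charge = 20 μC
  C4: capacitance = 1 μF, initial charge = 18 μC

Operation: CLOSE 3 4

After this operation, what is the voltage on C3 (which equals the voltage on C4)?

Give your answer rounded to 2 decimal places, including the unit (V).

Answer: 7.60 V

Derivation:
Initial: C1(2μF, Q=9μC, V=4.50V), C2(2μF, Q=17μC, V=8.50V), C3(4μF, Q=20μC, V=5.00V), C4(1μF, Q=18μC, V=18.00V)
Op 1: CLOSE 3-4: Q_total=38.00, C_total=5.00, V=7.60; Q3=30.40, Q4=7.60; dissipated=67.600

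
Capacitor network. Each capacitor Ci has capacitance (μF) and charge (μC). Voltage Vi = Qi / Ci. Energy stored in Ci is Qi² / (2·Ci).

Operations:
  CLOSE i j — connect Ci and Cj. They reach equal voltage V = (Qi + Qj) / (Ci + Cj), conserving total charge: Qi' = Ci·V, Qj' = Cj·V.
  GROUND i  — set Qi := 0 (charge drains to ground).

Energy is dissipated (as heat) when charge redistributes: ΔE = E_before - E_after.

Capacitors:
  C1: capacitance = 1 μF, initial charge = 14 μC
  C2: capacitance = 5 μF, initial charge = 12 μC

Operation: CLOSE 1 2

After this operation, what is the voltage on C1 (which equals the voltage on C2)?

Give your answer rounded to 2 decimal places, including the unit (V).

Initial: C1(1μF, Q=14μC, V=14.00V), C2(5μF, Q=12μC, V=2.40V)
Op 1: CLOSE 1-2: Q_total=26.00, C_total=6.00, V=4.33; Q1=4.33, Q2=21.67; dissipated=56.067

Answer: 4.33 V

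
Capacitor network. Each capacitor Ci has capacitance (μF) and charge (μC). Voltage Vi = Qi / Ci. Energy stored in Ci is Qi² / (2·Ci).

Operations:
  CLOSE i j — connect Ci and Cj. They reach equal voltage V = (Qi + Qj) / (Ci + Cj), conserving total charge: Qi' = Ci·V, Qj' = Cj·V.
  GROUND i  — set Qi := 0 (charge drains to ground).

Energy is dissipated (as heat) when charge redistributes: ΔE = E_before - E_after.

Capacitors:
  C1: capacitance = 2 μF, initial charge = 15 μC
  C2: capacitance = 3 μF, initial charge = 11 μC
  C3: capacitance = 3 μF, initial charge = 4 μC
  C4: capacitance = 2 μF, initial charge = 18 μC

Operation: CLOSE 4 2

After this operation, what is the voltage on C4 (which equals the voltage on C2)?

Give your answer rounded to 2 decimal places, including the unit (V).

Answer: 5.80 V

Derivation:
Initial: C1(2μF, Q=15μC, V=7.50V), C2(3μF, Q=11μC, V=3.67V), C3(3μF, Q=4μC, V=1.33V), C4(2μF, Q=18μC, V=9.00V)
Op 1: CLOSE 4-2: Q_total=29.00, C_total=5.00, V=5.80; Q4=11.60, Q2=17.40; dissipated=17.067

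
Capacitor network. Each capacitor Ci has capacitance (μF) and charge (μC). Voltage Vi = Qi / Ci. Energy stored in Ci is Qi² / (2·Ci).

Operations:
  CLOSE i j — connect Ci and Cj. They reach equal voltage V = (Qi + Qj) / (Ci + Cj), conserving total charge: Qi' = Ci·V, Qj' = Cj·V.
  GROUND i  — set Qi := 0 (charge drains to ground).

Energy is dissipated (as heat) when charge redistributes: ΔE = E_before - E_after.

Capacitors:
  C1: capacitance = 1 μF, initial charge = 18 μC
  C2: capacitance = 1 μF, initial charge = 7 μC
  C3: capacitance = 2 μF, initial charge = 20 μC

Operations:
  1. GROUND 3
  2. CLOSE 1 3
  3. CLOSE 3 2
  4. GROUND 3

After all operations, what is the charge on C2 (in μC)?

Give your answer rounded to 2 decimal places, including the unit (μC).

Initial: C1(1μF, Q=18μC, V=18.00V), C2(1μF, Q=7μC, V=7.00V), C3(2μF, Q=20μC, V=10.00V)
Op 1: GROUND 3: Q3=0; energy lost=100.000
Op 2: CLOSE 1-3: Q_total=18.00, C_total=3.00, V=6.00; Q1=6.00, Q3=12.00; dissipated=108.000
Op 3: CLOSE 3-2: Q_total=19.00, C_total=3.00, V=6.33; Q3=12.67, Q2=6.33; dissipated=0.333
Op 4: GROUND 3: Q3=0; energy lost=40.111
Final charges: Q1=6.00, Q2=6.33, Q3=0.00

Answer: 6.33 μC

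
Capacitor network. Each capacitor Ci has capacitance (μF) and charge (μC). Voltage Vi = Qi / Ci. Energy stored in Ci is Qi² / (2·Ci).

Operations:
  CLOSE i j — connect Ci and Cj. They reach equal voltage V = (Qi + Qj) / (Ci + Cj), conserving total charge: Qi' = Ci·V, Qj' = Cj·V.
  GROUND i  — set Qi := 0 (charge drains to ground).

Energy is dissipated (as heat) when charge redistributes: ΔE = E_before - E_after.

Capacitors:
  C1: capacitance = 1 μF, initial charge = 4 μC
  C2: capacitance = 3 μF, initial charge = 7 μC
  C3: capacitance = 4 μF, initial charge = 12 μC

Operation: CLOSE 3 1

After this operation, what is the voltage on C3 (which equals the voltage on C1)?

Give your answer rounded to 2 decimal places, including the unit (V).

Answer: 3.20 V

Derivation:
Initial: C1(1μF, Q=4μC, V=4.00V), C2(3μF, Q=7μC, V=2.33V), C3(4μF, Q=12μC, V=3.00V)
Op 1: CLOSE 3-1: Q_total=16.00, C_total=5.00, V=3.20; Q3=12.80, Q1=3.20; dissipated=0.400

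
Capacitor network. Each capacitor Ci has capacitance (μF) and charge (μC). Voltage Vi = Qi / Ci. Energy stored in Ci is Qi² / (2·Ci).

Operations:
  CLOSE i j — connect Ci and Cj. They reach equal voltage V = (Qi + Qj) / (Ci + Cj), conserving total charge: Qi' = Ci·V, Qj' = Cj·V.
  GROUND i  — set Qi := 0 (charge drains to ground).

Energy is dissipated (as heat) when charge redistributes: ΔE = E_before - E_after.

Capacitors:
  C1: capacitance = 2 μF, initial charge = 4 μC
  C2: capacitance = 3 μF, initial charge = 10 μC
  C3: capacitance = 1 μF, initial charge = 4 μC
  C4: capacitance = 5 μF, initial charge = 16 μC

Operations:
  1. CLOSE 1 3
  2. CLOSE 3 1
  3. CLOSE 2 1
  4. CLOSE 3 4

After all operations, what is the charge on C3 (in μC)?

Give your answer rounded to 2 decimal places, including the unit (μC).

Initial: C1(2μF, Q=4μC, V=2.00V), C2(3μF, Q=10μC, V=3.33V), C3(1μF, Q=4μC, V=4.00V), C4(5μF, Q=16μC, V=3.20V)
Op 1: CLOSE 1-3: Q_total=8.00, C_total=3.00, V=2.67; Q1=5.33, Q3=2.67; dissipated=1.333
Op 2: CLOSE 3-1: Q_total=8.00, C_total=3.00, V=2.67; Q3=2.67, Q1=5.33; dissipated=0.000
Op 3: CLOSE 2-1: Q_total=15.33, C_total=5.00, V=3.07; Q2=9.20, Q1=6.13; dissipated=0.267
Op 4: CLOSE 3-4: Q_total=18.67, C_total=6.00, V=3.11; Q3=3.11, Q4=15.56; dissipated=0.119
Final charges: Q1=6.13, Q2=9.20, Q3=3.11, Q4=15.56

Answer: 3.11 μC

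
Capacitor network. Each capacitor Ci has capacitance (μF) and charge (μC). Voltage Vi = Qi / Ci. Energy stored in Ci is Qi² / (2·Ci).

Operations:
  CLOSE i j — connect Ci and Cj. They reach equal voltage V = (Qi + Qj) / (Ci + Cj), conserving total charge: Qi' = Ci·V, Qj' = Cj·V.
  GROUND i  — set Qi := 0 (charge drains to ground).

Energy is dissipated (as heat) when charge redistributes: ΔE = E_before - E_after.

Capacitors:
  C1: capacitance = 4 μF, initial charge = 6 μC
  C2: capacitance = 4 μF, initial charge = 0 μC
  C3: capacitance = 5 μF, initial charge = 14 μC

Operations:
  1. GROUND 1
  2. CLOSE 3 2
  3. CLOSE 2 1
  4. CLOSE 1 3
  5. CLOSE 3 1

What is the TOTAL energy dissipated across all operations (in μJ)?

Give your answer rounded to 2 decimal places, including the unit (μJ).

Answer: 16.30 μJ

Derivation:
Initial: C1(4μF, Q=6μC, V=1.50V), C2(4μF, Q=0μC, V=0.00V), C3(5μF, Q=14μC, V=2.80V)
Op 1: GROUND 1: Q1=0; energy lost=4.500
Op 2: CLOSE 3-2: Q_total=14.00, C_total=9.00, V=1.56; Q3=7.78, Q2=6.22; dissipated=8.711
Op 3: CLOSE 2-1: Q_total=6.22, C_total=8.00, V=0.78; Q2=3.11, Q1=3.11; dissipated=2.420
Op 4: CLOSE 1-3: Q_total=10.89, C_total=9.00, V=1.21; Q1=4.84, Q3=6.05; dissipated=0.672
Op 5: CLOSE 3-1: Q_total=10.89, C_total=9.00, V=1.21; Q3=6.05, Q1=4.84; dissipated=0.000
Total dissipated: 16.303 μJ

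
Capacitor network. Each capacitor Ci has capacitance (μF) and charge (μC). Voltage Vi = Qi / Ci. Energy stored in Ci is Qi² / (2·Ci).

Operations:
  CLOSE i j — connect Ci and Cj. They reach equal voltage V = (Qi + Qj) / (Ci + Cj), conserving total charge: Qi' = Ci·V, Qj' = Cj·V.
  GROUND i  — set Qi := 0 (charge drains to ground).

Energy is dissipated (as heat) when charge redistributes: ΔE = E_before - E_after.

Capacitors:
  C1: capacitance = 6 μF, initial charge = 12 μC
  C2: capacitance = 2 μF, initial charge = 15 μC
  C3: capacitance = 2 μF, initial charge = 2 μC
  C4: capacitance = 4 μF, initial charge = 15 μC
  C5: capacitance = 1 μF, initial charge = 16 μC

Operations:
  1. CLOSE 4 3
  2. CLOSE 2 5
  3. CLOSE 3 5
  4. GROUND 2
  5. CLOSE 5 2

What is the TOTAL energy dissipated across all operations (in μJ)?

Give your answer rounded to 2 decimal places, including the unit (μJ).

Initial: C1(6μF, Q=12μC, V=2.00V), C2(2μF, Q=15μC, V=7.50V), C3(2μF, Q=2μC, V=1.00V), C4(4μF, Q=15μC, V=3.75V), C5(1μF, Q=16μC, V=16.00V)
Op 1: CLOSE 4-3: Q_total=17.00, C_total=6.00, V=2.83; Q4=11.33, Q3=5.67; dissipated=5.042
Op 2: CLOSE 2-5: Q_total=31.00, C_total=3.00, V=10.33; Q2=20.67, Q5=10.33; dissipated=24.083
Op 3: CLOSE 3-5: Q_total=16.00, C_total=3.00, V=5.33; Q3=10.67, Q5=5.33; dissipated=18.750
Op 4: GROUND 2: Q2=0; energy lost=106.778
Op 5: CLOSE 5-2: Q_total=5.33, C_total=3.00, V=1.78; Q5=1.78, Q2=3.56; dissipated=9.481
Total dissipated: 164.134 μJ

Answer: 164.13 μJ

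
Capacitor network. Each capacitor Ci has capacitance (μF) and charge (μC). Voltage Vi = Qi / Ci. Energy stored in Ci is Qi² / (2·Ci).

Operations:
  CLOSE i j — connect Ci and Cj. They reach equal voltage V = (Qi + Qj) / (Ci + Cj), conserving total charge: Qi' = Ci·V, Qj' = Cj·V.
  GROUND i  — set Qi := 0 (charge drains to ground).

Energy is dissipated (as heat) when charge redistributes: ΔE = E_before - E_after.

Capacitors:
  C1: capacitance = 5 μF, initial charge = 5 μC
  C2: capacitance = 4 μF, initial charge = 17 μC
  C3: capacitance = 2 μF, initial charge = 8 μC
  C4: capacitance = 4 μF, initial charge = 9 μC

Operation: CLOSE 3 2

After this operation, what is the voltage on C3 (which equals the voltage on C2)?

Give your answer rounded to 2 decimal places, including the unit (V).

Answer: 4.17 V

Derivation:
Initial: C1(5μF, Q=5μC, V=1.00V), C2(4μF, Q=17μC, V=4.25V), C3(2μF, Q=8μC, V=4.00V), C4(4μF, Q=9μC, V=2.25V)
Op 1: CLOSE 3-2: Q_total=25.00, C_total=6.00, V=4.17; Q3=8.33, Q2=16.67; dissipated=0.042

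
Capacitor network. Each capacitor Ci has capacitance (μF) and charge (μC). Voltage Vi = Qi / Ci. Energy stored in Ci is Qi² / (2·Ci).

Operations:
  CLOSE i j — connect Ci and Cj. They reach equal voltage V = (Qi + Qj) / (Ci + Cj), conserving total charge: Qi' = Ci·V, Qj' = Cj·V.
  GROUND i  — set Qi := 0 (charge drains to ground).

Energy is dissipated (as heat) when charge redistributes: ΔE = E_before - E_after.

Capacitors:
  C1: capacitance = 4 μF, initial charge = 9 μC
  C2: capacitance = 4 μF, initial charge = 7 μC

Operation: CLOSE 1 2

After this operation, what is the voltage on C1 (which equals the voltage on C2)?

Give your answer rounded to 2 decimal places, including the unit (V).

Initial: C1(4μF, Q=9μC, V=2.25V), C2(4μF, Q=7μC, V=1.75V)
Op 1: CLOSE 1-2: Q_total=16.00, C_total=8.00, V=2.00; Q1=8.00, Q2=8.00; dissipated=0.250

Answer: 2.00 V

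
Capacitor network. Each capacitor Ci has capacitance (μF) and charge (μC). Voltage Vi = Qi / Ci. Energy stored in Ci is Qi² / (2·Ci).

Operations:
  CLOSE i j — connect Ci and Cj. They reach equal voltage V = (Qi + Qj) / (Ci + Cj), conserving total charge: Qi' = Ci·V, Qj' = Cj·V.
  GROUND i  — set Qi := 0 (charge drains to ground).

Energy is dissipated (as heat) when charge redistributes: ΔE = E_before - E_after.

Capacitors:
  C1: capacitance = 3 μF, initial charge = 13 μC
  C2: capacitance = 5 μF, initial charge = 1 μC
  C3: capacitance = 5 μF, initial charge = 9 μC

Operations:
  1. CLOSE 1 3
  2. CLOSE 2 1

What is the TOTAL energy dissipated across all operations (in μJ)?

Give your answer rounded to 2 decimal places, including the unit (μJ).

Initial: C1(3μF, Q=13μC, V=4.33V), C2(5μF, Q=1μC, V=0.20V), C3(5μF, Q=9μC, V=1.80V)
Op 1: CLOSE 1-3: Q_total=22.00, C_total=8.00, V=2.75; Q1=8.25, Q3=13.75; dissipated=6.017
Op 2: CLOSE 2-1: Q_total=9.25, C_total=8.00, V=1.16; Q2=5.78, Q1=3.47; dissipated=6.096
Total dissipated: 12.113 μJ

Answer: 12.11 μJ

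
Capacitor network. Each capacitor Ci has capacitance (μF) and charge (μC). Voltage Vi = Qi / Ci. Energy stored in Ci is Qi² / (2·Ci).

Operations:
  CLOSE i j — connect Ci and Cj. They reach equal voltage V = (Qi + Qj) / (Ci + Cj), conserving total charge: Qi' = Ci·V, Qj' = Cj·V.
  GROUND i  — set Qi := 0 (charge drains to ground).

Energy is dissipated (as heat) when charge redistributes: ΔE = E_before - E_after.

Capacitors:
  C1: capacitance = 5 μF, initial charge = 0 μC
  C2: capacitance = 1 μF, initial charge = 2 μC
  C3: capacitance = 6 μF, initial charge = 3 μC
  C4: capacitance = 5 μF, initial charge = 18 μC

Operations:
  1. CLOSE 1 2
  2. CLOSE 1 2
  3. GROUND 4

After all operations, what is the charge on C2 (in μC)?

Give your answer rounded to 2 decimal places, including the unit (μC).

Initial: C1(5μF, Q=0μC, V=0.00V), C2(1μF, Q=2μC, V=2.00V), C3(6μF, Q=3μC, V=0.50V), C4(5μF, Q=18μC, V=3.60V)
Op 1: CLOSE 1-2: Q_total=2.00, C_total=6.00, V=0.33; Q1=1.67, Q2=0.33; dissipated=1.667
Op 2: CLOSE 1-2: Q_total=2.00, C_total=6.00, V=0.33; Q1=1.67, Q2=0.33; dissipated=0.000
Op 3: GROUND 4: Q4=0; energy lost=32.400
Final charges: Q1=1.67, Q2=0.33, Q3=3.00, Q4=0.00

Answer: 0.33 μC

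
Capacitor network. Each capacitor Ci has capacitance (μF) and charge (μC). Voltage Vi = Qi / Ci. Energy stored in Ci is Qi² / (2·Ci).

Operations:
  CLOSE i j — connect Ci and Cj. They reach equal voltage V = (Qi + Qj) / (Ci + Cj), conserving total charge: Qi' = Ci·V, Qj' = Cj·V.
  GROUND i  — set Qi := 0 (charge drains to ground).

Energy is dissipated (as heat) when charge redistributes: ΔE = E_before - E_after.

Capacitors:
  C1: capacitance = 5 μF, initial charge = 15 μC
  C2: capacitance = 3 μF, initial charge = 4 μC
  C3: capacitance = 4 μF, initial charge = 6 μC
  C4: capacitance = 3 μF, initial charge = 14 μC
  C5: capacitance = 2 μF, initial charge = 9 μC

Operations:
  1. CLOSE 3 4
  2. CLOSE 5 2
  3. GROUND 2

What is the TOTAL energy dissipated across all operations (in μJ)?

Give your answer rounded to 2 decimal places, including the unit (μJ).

Answer: 24.75 μJ

Derivation:
Initial: C1(5μF, Q=15μC, V=3.00V), C2(3μF, Q=4μC, V=1.33V), C3(4μF, Q=6μC, V=1.50V), C4(3μF, Q=14μC, V=4.67V), C5(2μF, Q=9μC, V=4.50V)
Op 1: CLOSE 3-4: Q_total=20.00, C_total=7.00, V=2.86; Q3=11.43, Q4=8.57; dissipated=8.595
Op 2: CLOSE 5-2: Q_total=13.00, C_total=5.00, V=2.60; Q5=5.20, Q2=7.80; dissipated=6.017
Op 3: GROUND 2: Q2=0; energy lost=10.140
Total dissipated: 24.752 μJ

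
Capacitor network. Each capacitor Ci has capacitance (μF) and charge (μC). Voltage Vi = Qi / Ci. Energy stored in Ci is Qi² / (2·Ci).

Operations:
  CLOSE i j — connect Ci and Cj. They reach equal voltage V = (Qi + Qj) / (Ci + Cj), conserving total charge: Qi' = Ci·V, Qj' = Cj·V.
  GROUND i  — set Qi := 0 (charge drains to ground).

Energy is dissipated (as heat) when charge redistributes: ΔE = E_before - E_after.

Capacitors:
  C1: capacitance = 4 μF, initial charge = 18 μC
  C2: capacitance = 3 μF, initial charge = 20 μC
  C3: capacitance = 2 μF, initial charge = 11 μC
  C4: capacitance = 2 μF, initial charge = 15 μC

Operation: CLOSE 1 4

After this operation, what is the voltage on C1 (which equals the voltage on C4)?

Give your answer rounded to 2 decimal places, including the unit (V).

Initial: C1(4μF, Q=18μC, V=4.50V), C2(3μF, Q=20μC, V=6.67V), C3(2μF, Q=11μC, V=5.50V), C4(2μF, Q=15μC, V=7.50V)
Op 1: CLOSE 1-4: Q_total=33.00, C_total=6.00, V=5.50; Q1=22.00, Q4=11.00; dissipated=6.000

Answer: 5.50 V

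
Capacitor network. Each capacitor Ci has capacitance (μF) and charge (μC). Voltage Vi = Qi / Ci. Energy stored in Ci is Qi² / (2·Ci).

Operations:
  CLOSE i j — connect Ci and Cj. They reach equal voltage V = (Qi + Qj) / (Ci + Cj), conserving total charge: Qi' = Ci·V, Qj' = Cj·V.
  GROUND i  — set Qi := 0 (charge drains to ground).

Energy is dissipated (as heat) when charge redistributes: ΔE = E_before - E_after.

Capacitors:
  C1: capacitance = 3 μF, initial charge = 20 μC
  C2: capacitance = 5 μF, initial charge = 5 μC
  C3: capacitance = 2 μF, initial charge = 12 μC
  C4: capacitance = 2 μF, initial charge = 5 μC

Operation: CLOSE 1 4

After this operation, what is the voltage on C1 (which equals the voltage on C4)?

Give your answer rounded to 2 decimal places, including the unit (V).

Answer: 5.00 V

Derivation:
Initial: C1(3μF, Q=20μC, V=6.67V), C2(5μF, Q=5μC, V=1.00V), C3(2μF, Q=12μC, V=6.00V), C4(2μF, Q=5μC, V=2.50V)
Op 1: CLOSE 1-4: Q_total=25.00, C_total=5.00, V=5.00; Q1=15.00, Q4=10.00; dissipated=10.417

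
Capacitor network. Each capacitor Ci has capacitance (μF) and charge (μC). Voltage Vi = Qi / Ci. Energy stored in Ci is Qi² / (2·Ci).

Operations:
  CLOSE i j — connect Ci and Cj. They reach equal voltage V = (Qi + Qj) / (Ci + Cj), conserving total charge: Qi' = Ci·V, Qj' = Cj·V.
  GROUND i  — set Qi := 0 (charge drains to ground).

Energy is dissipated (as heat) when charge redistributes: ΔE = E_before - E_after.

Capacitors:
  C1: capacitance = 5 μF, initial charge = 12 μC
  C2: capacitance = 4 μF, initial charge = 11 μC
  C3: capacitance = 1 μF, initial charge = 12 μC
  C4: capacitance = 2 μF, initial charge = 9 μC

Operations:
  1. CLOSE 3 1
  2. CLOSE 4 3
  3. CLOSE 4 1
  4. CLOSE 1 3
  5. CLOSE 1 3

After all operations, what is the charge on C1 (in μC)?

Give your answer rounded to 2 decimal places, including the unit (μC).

Initial: C1(5μF, Q=12μC, V=2.40V), C2(4μF, Q=11μC, V=2.75V), C3(1μF, Q=12μC, V=12.00V), C4(2μF, Q=9μC, V=4.50V)
Op 1: CLOSE 3-1: Q_total=24.00, C_total=6.00, V=4.00; Q3=4.00, Q1=20.00; dissipated=38.400
Op 2: CLOSE 4-3: Q_total=13.00, C_total=3.00, V=4.33; Q4=8.67, Q3=4.33; dissipated=0.083
Op 3: CLOSE 4-1: Q_total=28.67, C_total=7.00, V=4.10; Q4=8.19, Q1=20.48; dissipated=0.079
Op 4: CLOSE 1-3: Q_total=24.81, C_total=6.00, V=4.13; Q1=20.67, Q3=4.13; dissipated=0.024
Op 5: CLOSE 1-3: Q_total=24.81, C_total=6.00, V=4.13; Q1=20.67, Q3=4.13; dissipated=0.000
Final charges: Q1=20.67, Q2=11.00, Q3=4.13, Q4=8.19

Answer: 20.67 μC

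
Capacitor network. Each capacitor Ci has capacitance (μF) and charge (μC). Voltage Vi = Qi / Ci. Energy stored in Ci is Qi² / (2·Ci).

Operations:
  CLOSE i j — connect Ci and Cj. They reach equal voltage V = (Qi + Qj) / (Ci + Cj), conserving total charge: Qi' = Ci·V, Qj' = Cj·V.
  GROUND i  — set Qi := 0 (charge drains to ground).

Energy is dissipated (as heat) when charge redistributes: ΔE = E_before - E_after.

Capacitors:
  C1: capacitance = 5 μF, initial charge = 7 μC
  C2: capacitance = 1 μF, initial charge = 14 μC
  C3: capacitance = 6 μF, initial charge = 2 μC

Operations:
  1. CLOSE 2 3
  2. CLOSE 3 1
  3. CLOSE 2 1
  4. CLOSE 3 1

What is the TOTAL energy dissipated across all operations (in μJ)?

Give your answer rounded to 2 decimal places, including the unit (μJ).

Initial: C1(5μF, Q=7μC, V=1.40V), C2(1μF, Q=14μC, V=14.00V), C3(6μF, Q=2μC, V=0.33V)
Op 1: CLOSE 2-3: Q_total=16.00, C_total=7.00, V=2.29; Q2=2.29, Q3=13.71; dissipated=80.048
Op 2: CLOSE 3-1: Q_total=20.71, C_total=11.00, V=1.88; Q3=11.30, Q1=9.42; dissipated=1.070
Op 3: CLOSE 2-1: Q_total=11.70, C_total=6.00, V=1.95; Q2=1.95, Q1=9.75; dissipated=0.068
Op 4: CLOSE 3-1: Q_total=21.05, C_total=11.00, V=1.91; Q3=11.48, Q1=9.57; dissipated=0.006
Total dissipated: 81.191 μJ

Answer: 81.19 μJ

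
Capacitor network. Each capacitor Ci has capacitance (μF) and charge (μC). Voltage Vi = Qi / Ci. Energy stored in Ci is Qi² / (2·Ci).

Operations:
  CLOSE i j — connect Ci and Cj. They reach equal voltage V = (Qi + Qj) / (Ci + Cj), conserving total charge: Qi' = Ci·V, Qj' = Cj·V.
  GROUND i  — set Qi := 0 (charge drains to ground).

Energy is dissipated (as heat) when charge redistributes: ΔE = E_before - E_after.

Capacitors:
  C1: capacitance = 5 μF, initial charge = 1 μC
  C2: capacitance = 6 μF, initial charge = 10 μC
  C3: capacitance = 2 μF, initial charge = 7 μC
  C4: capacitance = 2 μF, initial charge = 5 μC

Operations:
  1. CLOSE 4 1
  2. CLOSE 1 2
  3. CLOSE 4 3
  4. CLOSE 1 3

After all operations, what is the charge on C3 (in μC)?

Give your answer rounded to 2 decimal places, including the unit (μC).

Initial: C1(5μF, Q=1μC, V=0.20V), C2(6μF, Q=10μC, V=1.67V), C3(2μF, Q=7μC, V=3.50V), C4(2μF, Q=5μC, V=2.50V)
Op 1: CLOSE 4-1: Q_total=6.00, C_total=7.00, V=0.86; Q4=1.71, Q1=4.29; dissipated=3.779
Op 2: CLOSE 1-2: Q_total=14.29, C_total=11.00, V=1.30; Q1=6.49, Q2=7.79; dissipated=0.894
Op 3: CLOSE 4-3: Q_total=8.71, C_total=4.00, V=2.18; Q4=4.36, Q3=4.36; dissipated=3.492
Op 4: CLOSE 1-3: Q_total=10.85, C_total=7.00, V=1.55; Q1=7.75, Q3=3.10; dissipated=0.553
Final charges: Q1=7.75, Q2=7.79, Q3=3.10, Q4=4.36

Answer: 3.10 μC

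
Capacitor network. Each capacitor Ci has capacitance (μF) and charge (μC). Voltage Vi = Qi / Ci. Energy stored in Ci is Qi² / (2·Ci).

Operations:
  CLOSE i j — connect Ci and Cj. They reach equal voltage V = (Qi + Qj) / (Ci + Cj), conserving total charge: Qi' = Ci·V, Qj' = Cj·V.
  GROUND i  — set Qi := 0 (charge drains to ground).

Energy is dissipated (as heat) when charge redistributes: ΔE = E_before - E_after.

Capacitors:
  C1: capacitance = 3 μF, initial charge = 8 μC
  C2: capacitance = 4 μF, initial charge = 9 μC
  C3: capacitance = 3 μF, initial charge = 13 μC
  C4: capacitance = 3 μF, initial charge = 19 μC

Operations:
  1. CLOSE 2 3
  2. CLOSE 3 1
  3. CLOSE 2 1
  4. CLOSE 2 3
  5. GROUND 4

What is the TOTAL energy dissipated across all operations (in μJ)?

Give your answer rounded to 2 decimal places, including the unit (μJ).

Answer: 64.12 μJ

Derivation:
Initial: C1(3μF, Q=8μC, V=2.67V), C2(4μF, Q=9μC, V=2.25V), C3(3μF, Q=13μC, V=4.33V), C4(3μF, Q=19μC, V=6.33V)
Op 1: CLOSE 2-3: Q_total=22.00, C_total=7.00, V=3.14; Q2=12.57, Q3=9.43; dissipated=3.720
Op 2: CLOSE 3-1: Q_total=17.43, C_total=6.00, V=2.90; Q3=8.71, Q1=8.71; dissipated=0.170
Op 3: CLOSE 2-1: Q_total=21.29, C_total=7.00, V=3.04; Q2=12.16, Q1=9.12; dissipated=0.049
Op 4: CLOSE 2-3: Q_total=20.88, C_total=7.00, V=2.98; Q2=11.93, Q3=8.95; dissipated=0.016
Op 5: GROUND 4: Q4=0; energy lost=60.167
Total dissipated: 64.121 μJ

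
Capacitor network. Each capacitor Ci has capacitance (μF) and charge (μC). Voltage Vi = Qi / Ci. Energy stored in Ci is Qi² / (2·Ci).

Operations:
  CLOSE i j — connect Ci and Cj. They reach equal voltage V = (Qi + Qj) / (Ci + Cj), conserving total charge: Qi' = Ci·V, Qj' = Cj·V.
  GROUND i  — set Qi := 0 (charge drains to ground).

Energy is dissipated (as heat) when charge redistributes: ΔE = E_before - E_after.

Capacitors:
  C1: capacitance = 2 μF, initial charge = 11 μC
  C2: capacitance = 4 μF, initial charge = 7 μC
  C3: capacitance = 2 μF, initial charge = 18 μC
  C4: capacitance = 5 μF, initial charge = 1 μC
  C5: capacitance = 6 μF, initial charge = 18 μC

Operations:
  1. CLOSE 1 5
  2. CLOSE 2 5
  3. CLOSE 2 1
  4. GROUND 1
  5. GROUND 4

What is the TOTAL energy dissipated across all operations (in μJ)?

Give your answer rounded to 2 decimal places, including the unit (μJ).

Answer: 19.15 μJ

Derivation:
Initial: C1(2μF, Q=11μC, V=5.50V), C2(4μF, Q=7μC, V=1.75V), C3(2μF, Q=18μC, V=9.00V), C4(5μF, Q=1μC, V=0.20V), C5(6μF, Q=18μC, V=3.00V)
Op 1: CLOSE 1-5: Q_total=29.00, C_total=8.00, V=3.62; Q1=7.25, Q5=21.75; dissipated=4.688
Op 2: CLOSE 2-5: Q_total=28.75, C_total=10.00, V=2.88; Q2=11.50, Q5=17.25; dissipated=4.219
Op 3: CLOSE 2-1: Q_total=18.75, C_total=6.00, V=3.12; Q2=12.50, Q1=6.25; dissipated=0.375
Op 4: GROUND 1: Q1=0; energy lost=9.766
Op 5: GROUND 4: Q4=0; energy lost=0.100
Total dissipated: 19.147 μJ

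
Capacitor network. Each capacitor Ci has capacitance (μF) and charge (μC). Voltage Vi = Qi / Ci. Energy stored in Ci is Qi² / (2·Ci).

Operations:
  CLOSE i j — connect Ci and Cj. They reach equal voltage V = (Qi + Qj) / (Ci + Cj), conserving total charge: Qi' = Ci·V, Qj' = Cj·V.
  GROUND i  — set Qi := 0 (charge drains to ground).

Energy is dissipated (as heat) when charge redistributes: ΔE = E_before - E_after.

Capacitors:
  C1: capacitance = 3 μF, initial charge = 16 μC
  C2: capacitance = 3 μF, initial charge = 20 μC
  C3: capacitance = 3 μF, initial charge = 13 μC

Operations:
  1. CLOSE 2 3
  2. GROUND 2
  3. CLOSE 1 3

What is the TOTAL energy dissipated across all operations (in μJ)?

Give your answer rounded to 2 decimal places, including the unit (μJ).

Answer: 49.48 μJ

Derivation:
Initial: C1(3μF, Q=16μC, V=5.33V), C2(3μF, Q=20μC, V=6.67V), C3(3μF, Q=13μC, V=4.33V)
Op 1: CLOSE 2-3: Q_total=33.00, C_total=6.00, V=5.50; Q2=16.50, Q3=16.50; dissipated=4.083
Op 2: GROUND 2: Q2=0; energy lost=45.375
Op 3: CLOSE 1-3: Q_total=32.50, C_total=6.00, V=5.42; Q1=16.25, Q3=16.25; dissipated=0.021
Total dissipated: 49.479 μJ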